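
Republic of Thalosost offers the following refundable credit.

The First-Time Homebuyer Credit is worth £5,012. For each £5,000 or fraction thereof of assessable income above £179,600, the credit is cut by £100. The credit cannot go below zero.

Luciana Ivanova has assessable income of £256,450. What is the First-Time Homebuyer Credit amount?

£3,412

First-Time Homebuyer Credit: income exceeds £179,600 by £76,850, which is 16 full-or-partial £5,000 increments; reduction = 16 × £100 = £1,600, leaving £3,412.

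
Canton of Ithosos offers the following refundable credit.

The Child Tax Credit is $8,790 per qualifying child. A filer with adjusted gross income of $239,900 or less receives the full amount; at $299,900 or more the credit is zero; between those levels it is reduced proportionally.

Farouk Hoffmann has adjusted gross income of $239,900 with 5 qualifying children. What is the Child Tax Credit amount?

$43,950

Child Tax Credit: base = 5 × $8,790 = $43,950. $239,900 is at or below the $239,900 threshold, so the full $43,950 applies.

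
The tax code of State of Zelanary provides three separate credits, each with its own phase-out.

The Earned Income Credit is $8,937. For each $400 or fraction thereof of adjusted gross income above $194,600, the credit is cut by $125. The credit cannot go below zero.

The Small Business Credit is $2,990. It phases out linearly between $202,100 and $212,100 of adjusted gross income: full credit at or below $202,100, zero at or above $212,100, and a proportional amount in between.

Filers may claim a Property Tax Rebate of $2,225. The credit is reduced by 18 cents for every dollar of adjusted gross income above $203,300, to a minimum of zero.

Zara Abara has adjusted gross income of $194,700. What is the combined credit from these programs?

Earned Income Credit: income exceeds $194,600 by $100, which is 1 full-or-partial $400 increment; reduction = 1 × $125 = $125, leaving $8,812.
Small Business Credit: $194,700 is at or below the $202,100 threshold, so the full $2,990 applies.
Property Tax Rebate: $194,700 is at or below the $203,300 threshold, so the full $2,225 applies.
Total: $8,812 + $2,990 + $2,225 = $14,027.

$14,027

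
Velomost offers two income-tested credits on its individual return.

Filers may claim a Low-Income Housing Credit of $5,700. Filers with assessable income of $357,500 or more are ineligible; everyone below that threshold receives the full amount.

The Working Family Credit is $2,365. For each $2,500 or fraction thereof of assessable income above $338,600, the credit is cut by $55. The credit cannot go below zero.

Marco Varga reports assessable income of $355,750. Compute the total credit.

$7,680

Low-Income Housing Credit: $355,750 is below the $357,500 cutoff, so the full $5,700 applies.
Working Family Credit: income exceeds $338,600 by $17,150, which is 7 full-or-partial $2,500 increments; reduction = 7 × $55 = $385, leaving $1,980.
Total: $5,700 + $1,980 = $7,680.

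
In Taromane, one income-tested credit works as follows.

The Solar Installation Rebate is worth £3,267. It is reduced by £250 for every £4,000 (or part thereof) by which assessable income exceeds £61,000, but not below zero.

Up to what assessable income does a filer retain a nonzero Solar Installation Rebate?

After 13 increments the reduction is 13 × £250 = £3,250, leaving £17; one more increment wipes it out. Increment 13 ends at excess 13 × £4,000 = £52,000, so the highest qualifying income is £61,000 + £52,000 = £113,000.

£113,000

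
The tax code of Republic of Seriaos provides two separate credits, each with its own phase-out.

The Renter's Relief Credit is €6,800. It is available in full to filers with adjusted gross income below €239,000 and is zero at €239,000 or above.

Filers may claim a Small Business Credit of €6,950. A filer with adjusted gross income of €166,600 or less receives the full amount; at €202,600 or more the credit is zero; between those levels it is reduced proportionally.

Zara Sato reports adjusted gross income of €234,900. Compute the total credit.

Renter's Relief Credit: €234,900 is below the €239,000 cutoff, so the full €6,800 applies.
Small Business Credit: €234,900 is at or above €202,600, so the credit is €0.
Total: €6,800 + €0 = €6,800.

€6,800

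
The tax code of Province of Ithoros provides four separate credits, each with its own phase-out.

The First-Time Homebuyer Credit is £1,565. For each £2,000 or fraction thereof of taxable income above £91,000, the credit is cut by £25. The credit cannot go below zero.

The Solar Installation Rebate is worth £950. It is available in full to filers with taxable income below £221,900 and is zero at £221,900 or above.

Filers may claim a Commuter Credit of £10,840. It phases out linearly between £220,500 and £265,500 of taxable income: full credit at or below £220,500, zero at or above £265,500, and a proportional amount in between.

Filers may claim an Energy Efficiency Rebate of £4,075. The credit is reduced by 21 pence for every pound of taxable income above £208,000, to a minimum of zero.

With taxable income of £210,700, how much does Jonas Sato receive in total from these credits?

£15,363

First-Time Homebuyer Credit: income exceeds £91,000 by £119,700, which is 60 full-or-partial £2,000 increments; reduction = 60 × £25 = £1,500, leaving £65.
Solar Installation Rebate: £210,700 is below the £221,900 cutoff, so the full £950 applies.
Commuter Credit: £210,700 is at or below the £220,500 threshold, so the full £10,840 applies.
Energy Efficiency Rebate: 21% of the £2,700 excess over £208,000 is £567; credit = £4,075 − £567 = £3,508.
Total: £65 + £950 + £10,840 + £3,508 = £15,363.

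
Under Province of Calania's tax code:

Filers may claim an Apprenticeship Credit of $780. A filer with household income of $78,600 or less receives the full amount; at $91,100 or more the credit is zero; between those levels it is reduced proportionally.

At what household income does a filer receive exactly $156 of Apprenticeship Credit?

$88,600

$156 is 156/780 of the full $780, so 624/780 of the $12,500 range has been used: income = $78,600 + $12,500 × 624/780 = $88,600.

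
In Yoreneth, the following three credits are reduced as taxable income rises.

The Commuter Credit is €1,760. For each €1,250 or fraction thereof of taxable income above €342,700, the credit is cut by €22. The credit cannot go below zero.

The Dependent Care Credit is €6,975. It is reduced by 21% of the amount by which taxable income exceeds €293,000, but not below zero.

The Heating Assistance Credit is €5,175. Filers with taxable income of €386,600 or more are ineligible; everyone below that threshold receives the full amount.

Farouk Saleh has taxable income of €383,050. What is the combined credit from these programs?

Commuter Credit: income exceeds €342,700 by €40,350, which is 33 full-or-partial €1,250 increments; reduction = 33 × €22 = €726, leaving €1,034.
Dependent Care Credit: 21% of the €90,050 excess over €293,000 is €18,910.50 ≥ base, so the credit is €0.
Heating Assistance Credit: €383,050 is below the €386,600 cutoff, so the full €5,175 applies.
Total: €1,034 + €0 + €5,175 = €6,209.

€6,209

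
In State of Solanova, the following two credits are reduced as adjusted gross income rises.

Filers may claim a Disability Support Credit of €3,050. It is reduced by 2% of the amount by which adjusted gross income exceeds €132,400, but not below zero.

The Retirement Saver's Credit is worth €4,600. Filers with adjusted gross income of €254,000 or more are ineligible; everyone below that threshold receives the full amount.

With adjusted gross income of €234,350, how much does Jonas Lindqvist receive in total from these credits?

Disability Support Credit: 2% of the €101,950 excess over €132,400 is €2,039; credit = €3,050 − €2,039 = €1,011.
Retirement Saver's Credit: €234,350 is below the €254,000 cutoff, so the full €4,600 applies.
Total: €1,011 + €4,600 = €5,611.

€5,611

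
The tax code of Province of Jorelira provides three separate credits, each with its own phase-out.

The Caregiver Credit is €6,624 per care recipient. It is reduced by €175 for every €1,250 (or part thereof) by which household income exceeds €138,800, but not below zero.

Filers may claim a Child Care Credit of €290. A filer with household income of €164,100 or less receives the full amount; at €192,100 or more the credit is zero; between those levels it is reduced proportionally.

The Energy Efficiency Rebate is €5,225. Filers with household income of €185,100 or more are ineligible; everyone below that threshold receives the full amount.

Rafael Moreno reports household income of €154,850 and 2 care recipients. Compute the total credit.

Caregiver Credit: base = 2 × €6,624 = €13,248. income exceeds €138,800 by €16,050, which is 13 full-or-partial €1,250 increments; reduction = 13 × €175 = €2,275, leaving €10,973.
Child Care Credit: €154,850 is at or below the €164,100 threshold, so the full €290 applies.
Energy Efficiency Rebate: €154,850 is below the €185,100 cutoff, so the full €5,225 applies.
Total: €10,973 + €290 + €5,225 = €16,488.

€16,488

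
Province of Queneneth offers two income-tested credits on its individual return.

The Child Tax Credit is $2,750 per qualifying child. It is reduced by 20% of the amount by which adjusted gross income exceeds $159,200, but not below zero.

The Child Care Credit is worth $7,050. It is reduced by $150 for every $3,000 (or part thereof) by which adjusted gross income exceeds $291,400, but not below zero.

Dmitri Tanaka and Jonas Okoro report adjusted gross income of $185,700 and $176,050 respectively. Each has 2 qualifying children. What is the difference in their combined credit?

$1,930

Dmitri ($185,700): Child Tax Credit: base = 2 × $2,750 = $5,500. 20% of the $26,500 excess over $159,200 is $5,300; credit = $5,500 − $5,300 = $200. Child Care Credit: $185,700 is at or below the $291,400 threshold, so the full $7,050 applies. total $200 + $7,050 = $7,250
Jonas ($176,050): Child Tax Credit: base = 2 × $2,750 = $5,500. 20% of the $16,850 excess over $159,200 is $3,370; credit = $5,500 − $3,370 = $2,130. Child Care Credit: $176,050 is at or below the $291,400 threshold, so the full $7,050 applies. total $2,130 + $7,050 = $9,180
Difference: |$7,250 − $9,180| = $1,930.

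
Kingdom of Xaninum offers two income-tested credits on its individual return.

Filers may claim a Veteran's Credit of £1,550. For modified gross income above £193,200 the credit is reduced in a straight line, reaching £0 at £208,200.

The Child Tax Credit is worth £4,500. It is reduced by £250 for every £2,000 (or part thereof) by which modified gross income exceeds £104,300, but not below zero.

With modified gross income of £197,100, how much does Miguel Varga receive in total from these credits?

£1,147

Veteran's Credit: £197,100 is £3,900 into a £15,000 phase-out range, leaving 11,100/15,000 of the credit: £1,550 × 11,100/15,000 = £1,147.
Child Tax Credit: income exceeds £104,300 by £92,800 → 47 increments × £250 = £11,750 ≥ base, so the credit is £0.
Total: £1,147 + £0 = £1,147.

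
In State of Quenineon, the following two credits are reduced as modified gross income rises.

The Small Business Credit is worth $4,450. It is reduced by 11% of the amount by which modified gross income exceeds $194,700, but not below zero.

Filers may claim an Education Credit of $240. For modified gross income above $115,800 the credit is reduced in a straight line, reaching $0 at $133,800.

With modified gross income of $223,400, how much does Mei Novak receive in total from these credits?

Small Business Credit: 11% of the $28,700 excess over $194,700 is $3,157; credit = $4,450 − $3,157 = $1,293.
Education Credit: $223,400 is at or above $133,800, so the credit is $0.
Total: $1,293 + $0 = $1,293.

$1,293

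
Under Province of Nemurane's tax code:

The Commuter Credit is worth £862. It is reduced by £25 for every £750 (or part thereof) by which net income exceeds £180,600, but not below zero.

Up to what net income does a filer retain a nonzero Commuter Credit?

£206,100

After 34 increments the reduction is 34 × £25 = £850, leaving £12; one more increment wipes it out. Increment 34 ends at excess 34 × £750 = £25,500, so the highest qualifying income is £180,600 + £25,500 = £206,100.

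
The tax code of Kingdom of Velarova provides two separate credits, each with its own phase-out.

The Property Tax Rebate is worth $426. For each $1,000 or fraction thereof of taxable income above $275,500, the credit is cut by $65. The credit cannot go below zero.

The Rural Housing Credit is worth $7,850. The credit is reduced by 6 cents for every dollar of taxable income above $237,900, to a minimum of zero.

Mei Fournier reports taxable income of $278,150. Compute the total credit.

Property Tax Rebate: income exceeds $275,500 by $2,650, which is 3 full-or-partial $1,000 increments; reduction = 3 × $65 = $195, leaving $231.
Rural Housing Credit: 6% of the $40,250 excess over $237,900 is $2,415; credit = $7,850 − $2,415 = $5,435.
Total: $231 + $5,435 = $5,666.

$5,666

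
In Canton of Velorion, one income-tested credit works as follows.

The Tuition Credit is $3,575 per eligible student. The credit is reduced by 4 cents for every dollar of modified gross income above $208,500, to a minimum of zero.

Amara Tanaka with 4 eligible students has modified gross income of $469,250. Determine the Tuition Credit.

Tuition Credit: base = 4 × $3,575 = $14,300. 4% of the $260,750 excess over $208,500 is $10,430; credit = $14,300 − $10,430 = $3,870.

$3,870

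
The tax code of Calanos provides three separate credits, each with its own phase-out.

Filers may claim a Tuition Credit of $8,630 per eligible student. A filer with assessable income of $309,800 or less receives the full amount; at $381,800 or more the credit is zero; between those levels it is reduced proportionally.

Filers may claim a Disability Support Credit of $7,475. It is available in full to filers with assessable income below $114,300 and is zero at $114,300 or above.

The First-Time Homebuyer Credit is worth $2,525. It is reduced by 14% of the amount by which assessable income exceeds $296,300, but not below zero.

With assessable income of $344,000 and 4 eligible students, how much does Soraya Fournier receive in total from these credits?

Tuition Credit: base = 4 × $8,630 = $34,520. $344,000 is $34,200 into a $72,000 phase-out range, leaving 37,800/72,000 of the credit: $34,520 × 37,800/72,000 = $18,123.
Disability Support Credit: $344,000 meets or exceeds the $114,300 cutoff, so the credit is $0.
First-Time Homebuyer Credit: 14% of the $47,700 excess over $296,300 is $6,678 ≥ base, so the credit is $0.
Total: $18,123 + $0 + $0 = $18,123.

$18,123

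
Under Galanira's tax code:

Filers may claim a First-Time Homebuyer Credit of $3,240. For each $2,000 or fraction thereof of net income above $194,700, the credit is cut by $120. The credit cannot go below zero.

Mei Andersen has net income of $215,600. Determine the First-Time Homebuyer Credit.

$1,920

First-Time Homebuyer Credit: income exceeds $194,700 by $20,900, which is 11 full-or-partial $2,000 increments; reduction = 11 × $120 = $1,320, leaving $1,920.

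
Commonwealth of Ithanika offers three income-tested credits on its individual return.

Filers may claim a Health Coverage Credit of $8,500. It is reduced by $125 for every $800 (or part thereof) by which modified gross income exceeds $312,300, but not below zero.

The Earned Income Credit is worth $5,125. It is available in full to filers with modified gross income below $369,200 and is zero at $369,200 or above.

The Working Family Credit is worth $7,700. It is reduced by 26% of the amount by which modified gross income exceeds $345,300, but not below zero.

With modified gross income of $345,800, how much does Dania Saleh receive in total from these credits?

Health Coverage Credit: income exceeds $312,300 by $33,500, which is 42 full-or-partial $800 increments; reduction = 42 × $125 = $5,250, leaving $3,250.
Earned Income Credit: $345,800 is below the $369,200 cutoff, so the full $5,125 applies.
Working Family Credit: 26% of the $500 excess over $345,300 is $130; credit = $7,700 − $130 = $7,570.
Total: $3,250 + $5,125 + $7,570 = $15,945.

$15,945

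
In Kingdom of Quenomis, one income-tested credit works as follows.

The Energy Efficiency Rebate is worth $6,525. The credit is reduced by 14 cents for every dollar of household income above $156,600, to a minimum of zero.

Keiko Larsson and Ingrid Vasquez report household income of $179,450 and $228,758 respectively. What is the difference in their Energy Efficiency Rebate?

$3,326

Keiko ($179,450): Energy Efficiency Rebate: 14% of the $22,850 excess over $156,600 is $3,199; credit = $6,525 − $3,199 = $3,326.
Ingrid ($228,758): Energy Efficiency Rebate: 14% of the $72,158 excess over $156,600 is $10,102.12 ≥ base, so the credit is $0.
Difference: |$3,326 − $0| = $3,326.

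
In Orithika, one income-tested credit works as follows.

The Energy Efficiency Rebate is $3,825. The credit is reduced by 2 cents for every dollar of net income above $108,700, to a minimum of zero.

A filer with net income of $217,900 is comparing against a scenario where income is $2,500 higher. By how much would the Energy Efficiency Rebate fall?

$50

At $217,900 — 2% of the $109,200 excess over $108,700 is $2,184; credit = $3,825 − $2,184 = $1,641.
At $220,400 — 2% of the $111,700 excess over $108,700 is $2,234; credit = $3,825 − $2,234 = $1,591.
Lost: $1,641 − $1,591 = $50.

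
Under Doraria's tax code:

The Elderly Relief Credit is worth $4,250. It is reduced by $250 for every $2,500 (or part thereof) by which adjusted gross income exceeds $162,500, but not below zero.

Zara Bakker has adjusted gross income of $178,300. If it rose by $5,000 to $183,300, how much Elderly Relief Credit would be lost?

At $178,300 — income exceeds $162,500 by $15,800, which is 7 full-or-partial $2,500 increments; reduction = 7 × $250 = $1,750, leaving $2,500.
At $183,300 — income exceeds $162,500 by $20,800, which is 9 full-or-partial $2,500 increments; reduction = 9 × $250 = $2,250, leaving $2,000.
Lost: $2,500 − $2,000 = $500.

$500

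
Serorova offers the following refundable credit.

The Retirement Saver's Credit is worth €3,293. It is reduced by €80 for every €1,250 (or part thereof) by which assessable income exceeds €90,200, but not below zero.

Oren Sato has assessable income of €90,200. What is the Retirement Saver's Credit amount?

Retirement Saver's Credit: €90,200 is at or below the €90,200 threshold, so the full €3,293 applies.

€3,293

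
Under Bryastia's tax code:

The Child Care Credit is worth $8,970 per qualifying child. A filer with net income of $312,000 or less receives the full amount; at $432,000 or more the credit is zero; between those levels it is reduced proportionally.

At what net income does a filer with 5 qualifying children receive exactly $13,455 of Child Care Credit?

$396,000

Full credit = 5 × $8,970 = $44,850.
$13,455 is 13,455/44,850 of the full $44,850, so 31,395/44,850 of the $120,000 range has been used: income = $312,000 + $120,000 × 31,395/44,850 = $396,000.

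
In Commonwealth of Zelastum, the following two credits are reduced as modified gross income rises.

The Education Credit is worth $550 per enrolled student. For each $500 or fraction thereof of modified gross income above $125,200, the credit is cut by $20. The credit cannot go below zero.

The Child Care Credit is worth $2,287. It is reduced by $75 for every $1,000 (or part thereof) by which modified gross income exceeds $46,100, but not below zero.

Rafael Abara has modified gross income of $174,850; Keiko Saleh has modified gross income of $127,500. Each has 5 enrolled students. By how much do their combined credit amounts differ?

$1,900

Rafael ($174,850): Education Credit: base = 5 × $550 = $2,750. income exceeds $125,200 by $49,650, which is 100 full-or-partial $500 increments; reduction = 100 × $20 = $2,000, leaving $750. Child Care Credit: income exceeds $46,100 by $128,750 → 129 increments × $75 = $9,675 ≥ base, so the credit is $0. total $750 + $0 = $750
Keiko ($127,500): Education Credit: base = 5 × $550 = $2,750. income exceeds $125,200 by $2,300, which is 5 full-or-partial $500 increments; reduction = 5 × $20 = $100, leaving $2,650. Child Care Credit: income exceeds $46,100 by $81,400 → 82 increments × $75 = $6,150 ≥ base, so the credit is $0. total $2,650 + $0 = $2,650
Difference: |$750 − $2,650| = $1,900.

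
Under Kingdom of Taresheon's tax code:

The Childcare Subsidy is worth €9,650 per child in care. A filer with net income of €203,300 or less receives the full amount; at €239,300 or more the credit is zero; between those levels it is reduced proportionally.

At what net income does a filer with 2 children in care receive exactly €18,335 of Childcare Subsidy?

Full credit = 2 × €9,650 = €19,300.
€18,335 is 18,335/19,300 of the full €19,300, so 965/19,300 of the €36,000 range has been used: income = €203,300 + €36,000 × 965/19,300 = €205,100.

€205,100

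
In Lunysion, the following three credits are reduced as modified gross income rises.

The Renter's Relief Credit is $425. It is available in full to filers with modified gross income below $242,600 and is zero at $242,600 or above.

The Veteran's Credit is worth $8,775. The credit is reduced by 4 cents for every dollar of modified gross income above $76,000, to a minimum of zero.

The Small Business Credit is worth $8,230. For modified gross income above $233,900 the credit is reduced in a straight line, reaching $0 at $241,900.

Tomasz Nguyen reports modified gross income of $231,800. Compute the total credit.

$11,198

Renter's Relief Credit: $231,800 is below the $242,600 cutoff, so the full $425 applies.
Veteran's Credit: 4% of the $155,800 excess over $76,000 is $6,232; credit = $8,775 − $6,232 = $2,543.
Small Business Credit: $231,800 is at or below the $233,900 threshold, so the full $8,230 applies.
Total: $425 + $2,543 + $8,230 = $11,198.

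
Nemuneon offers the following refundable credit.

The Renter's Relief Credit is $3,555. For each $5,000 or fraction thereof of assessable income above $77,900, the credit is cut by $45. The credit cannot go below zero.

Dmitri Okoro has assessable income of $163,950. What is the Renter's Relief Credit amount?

Renter's Relief Credit: income exceeds $77,900 by $86,050, which is 18 full-or-partial $5,000 increments; reduction = 18 × $45 = $810, leaving $2,745.

$2,745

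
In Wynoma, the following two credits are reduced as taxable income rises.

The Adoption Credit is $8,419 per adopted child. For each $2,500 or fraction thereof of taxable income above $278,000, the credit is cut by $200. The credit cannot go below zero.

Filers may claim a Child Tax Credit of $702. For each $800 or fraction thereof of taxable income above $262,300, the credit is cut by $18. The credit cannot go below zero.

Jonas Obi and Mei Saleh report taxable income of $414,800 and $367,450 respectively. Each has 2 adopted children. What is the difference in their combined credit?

$3,800

Jonas ($414,800): Adoption Credit: base = 2 × $8,419 = $16,838. income exceeds $278,000 by $136,800, which is 55 full-or-partial $2,500 increments; reduction = 55 × $200 = $11,000, leaving $5,838. Child Tax Credit: income exceeds $262,300 by $152,500 → 191 increments × $18 = $3,438 ≥ base, so the credit is $0. total $5,838 + $0 = $5,838
Mei ($367,450): Adoption Credit: base = 2 × $8,419 = $16,838. income exceeds $278,000 by $89,450, which is 36 full-or-partial $2,500 increments; reduction = 36 × $200 = $7,200, leaving $9,638. Child Tax Credit: income exceeds $262,300 by $105,150 → 132 increments × $18 = $2,376 ≥ base, so the credit is $0. total $9,638 + $0 = $9,638
Difference: |$5,838 − $9,638| = $3,800.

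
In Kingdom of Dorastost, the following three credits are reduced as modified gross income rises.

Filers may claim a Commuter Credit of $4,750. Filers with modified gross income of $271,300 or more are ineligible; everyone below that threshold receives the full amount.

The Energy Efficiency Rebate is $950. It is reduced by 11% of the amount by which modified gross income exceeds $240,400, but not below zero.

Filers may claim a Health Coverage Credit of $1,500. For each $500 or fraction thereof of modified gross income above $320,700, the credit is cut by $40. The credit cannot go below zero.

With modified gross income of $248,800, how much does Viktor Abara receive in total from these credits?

$6,276

Commuter Credit: $248,800 is below the $271,300 cutoff, so the full $4,750 applies.
Energy Efficiency Rebate: 11% of the $8,400 excess over $240,400 is $924; credit = $950 − $924 = $26.
Health Coverage Credit: $248,800 is at or below the $320,700 threshold, so the full $1,500 applies.
Total: $4,750 + $26 + $1,500 = $6,276.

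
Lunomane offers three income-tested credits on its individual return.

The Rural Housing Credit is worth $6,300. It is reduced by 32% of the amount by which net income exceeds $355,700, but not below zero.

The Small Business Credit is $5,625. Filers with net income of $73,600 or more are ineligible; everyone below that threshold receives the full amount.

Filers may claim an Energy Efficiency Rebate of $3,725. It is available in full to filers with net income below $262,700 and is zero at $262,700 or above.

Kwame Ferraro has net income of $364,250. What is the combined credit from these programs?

$3,564

Rural Housing Credit: 32% of the $8,550 excess over $355,700 is $2,736; credit = $6,300 − $2,736 = $3,564.
Small Business Credit: $364,250 meets or exceeds the $73,600 cutoff, so the credit is $0.
Energy Efficiency Rebate: $364,250 meets or exceeds the $262,700 cutoff, so the credit is $0.
Total: $3,564 + $0 + $0 = $3,564.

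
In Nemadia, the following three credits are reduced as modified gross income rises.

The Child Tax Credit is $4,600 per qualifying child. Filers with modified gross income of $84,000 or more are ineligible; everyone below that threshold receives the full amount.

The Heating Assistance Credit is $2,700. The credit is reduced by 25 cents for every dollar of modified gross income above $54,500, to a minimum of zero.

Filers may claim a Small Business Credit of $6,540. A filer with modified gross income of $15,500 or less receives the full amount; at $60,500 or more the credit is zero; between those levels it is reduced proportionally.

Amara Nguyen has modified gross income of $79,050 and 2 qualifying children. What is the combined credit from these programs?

$9,200

Child Tax Credit: base = 2 × $4,600 = $9,200. $79,050 is below the $84,000 cutoff, so the full $9,200 applies.
Heating Assistance Credit: 25% of the $24,550 excess over $54,500 is $6,137.50 ≥ base, so the credit is $0.
Small Business Credit: $79,050 is at or above $60,500, so the credit is $0.
Total: $9,200 + $0 + $0 = $9,200.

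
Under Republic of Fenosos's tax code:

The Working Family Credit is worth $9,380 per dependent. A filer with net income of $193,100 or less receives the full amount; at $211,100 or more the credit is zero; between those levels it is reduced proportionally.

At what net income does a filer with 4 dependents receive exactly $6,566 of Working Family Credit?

Full credit = 4 × $9,380 = $37,520.
$6,566 is 6,566/37,520 of the full $37,520, so 30,954/37,520 of the $18,000 range has been used: income = $193,100 + $18,000 × 30,954/37,520 = $207,950.

$207,950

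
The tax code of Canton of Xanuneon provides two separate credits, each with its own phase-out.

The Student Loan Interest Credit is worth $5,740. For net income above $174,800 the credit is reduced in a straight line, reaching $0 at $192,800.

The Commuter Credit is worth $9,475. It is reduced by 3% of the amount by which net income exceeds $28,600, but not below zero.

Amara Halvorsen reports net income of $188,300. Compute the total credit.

Student Loan Interest Credit: $188,300 is $13,500 into a $18,000 phase-out range, leaving 4,500/18,000 of the credit: $5,740 × 4,500/18,000 = $1,435.
Commuter Credit: 3% of the $159,700 excess over $28,600 is $4,791; credit = $9,475 − $4,791 = $4,684.
Total: $1,435 + $4,684 = $6,119.

$6,119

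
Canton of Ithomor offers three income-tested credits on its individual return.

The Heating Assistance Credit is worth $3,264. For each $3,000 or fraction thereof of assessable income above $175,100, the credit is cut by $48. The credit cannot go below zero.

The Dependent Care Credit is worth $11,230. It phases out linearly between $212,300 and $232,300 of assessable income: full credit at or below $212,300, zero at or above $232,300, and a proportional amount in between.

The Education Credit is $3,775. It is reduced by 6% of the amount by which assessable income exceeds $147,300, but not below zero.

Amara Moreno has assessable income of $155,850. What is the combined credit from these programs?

Heating Assistance Credit: $155,850 is at or below the $175,100 threshold, so the full $3,264 applies.
Dependent Care Credit: $155,850 is at or below the $212,300 threshold, so the full $11,230 applies.
Education Credit: 6% of the $8,550 excess over $147,300 is $513; credit = $3,775 − $513 = $3,262.
Total: $3,264 + $11,230 + $3,262 = $17,756.

$17,756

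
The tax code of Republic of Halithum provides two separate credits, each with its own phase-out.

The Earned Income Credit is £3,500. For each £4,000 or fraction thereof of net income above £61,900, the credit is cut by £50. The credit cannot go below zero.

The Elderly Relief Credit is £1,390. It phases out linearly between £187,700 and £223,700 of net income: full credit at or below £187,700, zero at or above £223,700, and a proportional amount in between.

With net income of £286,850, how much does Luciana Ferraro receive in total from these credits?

£650

Earned Income Credit: income exceeds £61,900 by £224,950, which is 57 full-or-partial £4,000 increments; reduction = 57 × £50 = £2,850, leaving £650.
Elderly Relief Credit: £286,850 is at or above £223,700, so the credit is £0.
Total: £650 + £0 = £650.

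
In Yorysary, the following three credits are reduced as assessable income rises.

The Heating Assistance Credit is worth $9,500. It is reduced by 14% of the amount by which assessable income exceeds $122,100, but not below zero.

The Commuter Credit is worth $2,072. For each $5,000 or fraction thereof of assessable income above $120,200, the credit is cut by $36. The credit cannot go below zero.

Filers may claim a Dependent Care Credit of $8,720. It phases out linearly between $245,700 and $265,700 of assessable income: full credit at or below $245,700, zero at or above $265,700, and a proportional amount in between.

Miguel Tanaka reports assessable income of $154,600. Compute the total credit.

Heating Assistance Credit: 14% of the $32,500 excess over $122,100 is $4,550; credit = $9,500 − $4,550 = $4,950.
Commuter Credit: income exceeds $120,200 by $34,400, which is 7 full-or-partial $5,000 increments; reduction = 7 × $36 = $252, leaving $1,820.
Dependent Care Credit: $154,600 is at or below the $245,700 threshold, so the full $8,720 applies.
Total: $4,950 + $1,820 + $8,720 = $15,490.

$15,490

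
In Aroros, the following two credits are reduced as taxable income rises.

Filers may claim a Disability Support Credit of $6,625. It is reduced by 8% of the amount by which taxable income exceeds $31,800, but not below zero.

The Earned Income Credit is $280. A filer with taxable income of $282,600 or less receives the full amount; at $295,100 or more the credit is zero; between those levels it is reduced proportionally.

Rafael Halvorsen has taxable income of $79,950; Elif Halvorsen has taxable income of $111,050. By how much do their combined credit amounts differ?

Rafael ($79,950): Disability Support Credit: 8% of the $48,150 excess over $31,800 is $3,852; credit = $6,625 − $3,852 = $2,773. Earned Income Credit: $79,950 is at or below the $282,600 threshold, so the full $280 applies. total $2,773 + $280 = $3,053
Elif ($111,050): Disability Support Credit: 8% of the $79,250 excess over $31,800 is $6,340; credit = $6,625 − $6,340 = $285. Earned Income Credit: $111,050 is at or below the $282,600 threshold, so the full $280 applies. total $285 + $280 = $565
Difference: |$3,053 − $565| = $2,488.

$2,488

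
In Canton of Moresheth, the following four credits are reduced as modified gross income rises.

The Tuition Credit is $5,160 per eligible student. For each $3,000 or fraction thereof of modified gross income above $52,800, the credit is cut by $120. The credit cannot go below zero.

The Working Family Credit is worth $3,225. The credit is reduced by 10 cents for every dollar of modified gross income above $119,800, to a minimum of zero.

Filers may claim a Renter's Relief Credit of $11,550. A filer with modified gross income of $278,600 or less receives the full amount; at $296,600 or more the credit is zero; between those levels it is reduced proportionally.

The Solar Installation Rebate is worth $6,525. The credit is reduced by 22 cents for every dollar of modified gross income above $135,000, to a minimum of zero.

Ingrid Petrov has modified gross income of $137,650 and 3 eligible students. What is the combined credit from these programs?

$30,932

Tuition Credit: base = 3 × $5,160 = $15,480. income exceeds $52,800 by $84,850, which is 29 full-or-partial $3,000 increments; reduction = 29 × $120 = $3,480, leaving $12,000.
Working Family Credit: 10% of the $17,850 excess over $119,800 is $1,785; credit = $3,225 − $1,785 = $1,440.
Renter's Relief Credit: $137,650 is at or below the $278,600 threshold, so the full $11,550 applies.
Solar Installation Rebate: 22% of the $2,650 excess over $135,000 is $583; credit = $6,525 − $583 = $5,942.
Total: $12,000 + $1,440 + $11,550 + $5,942 = $30,932.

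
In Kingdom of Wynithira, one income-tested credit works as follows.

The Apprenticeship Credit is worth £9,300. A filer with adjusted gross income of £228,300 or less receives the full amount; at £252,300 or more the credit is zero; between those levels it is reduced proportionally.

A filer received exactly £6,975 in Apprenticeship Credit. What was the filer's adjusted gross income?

£6,975 is 6,975/9,300 of the full £9,300, so 2,325/9,300 of the £24,000 range has been used: income = £228,300 + £24,000 × 2,325/9,300 = £234,300.

£234,300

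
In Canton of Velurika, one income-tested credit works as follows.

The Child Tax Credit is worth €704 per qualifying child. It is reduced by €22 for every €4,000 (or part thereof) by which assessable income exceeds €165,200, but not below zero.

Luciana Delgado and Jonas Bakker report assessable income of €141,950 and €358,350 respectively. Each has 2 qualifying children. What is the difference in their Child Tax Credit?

Luciana (€141,950): Child Tax Credit: base = 2 × €704 = €1,408. €141,950 is at or below the €165,200 threshold, so the full €1,408 applies.
Jonas (€358,350): Child Tax Credit: base = 2 × €704 = €1,408. income exceeds €165,200 by €193,150, which is 49 full-or-partial €4,000 increments; reduction = 49 × €22 = €1,078, leaving €330.
Difference: |€1,408 − €330| = €1,078.

€1,078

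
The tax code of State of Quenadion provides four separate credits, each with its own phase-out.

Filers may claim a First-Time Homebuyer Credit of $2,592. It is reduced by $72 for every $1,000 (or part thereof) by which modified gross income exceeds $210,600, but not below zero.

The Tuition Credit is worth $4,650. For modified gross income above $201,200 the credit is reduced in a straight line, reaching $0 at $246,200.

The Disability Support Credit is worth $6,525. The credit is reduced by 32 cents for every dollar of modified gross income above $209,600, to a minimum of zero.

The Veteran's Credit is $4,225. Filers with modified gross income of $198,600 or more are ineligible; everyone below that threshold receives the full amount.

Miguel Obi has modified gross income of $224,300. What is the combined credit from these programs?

First-Time Homebuyer Credit: income exceeds $210,600 by $13,700, which is 14 full-or-partial $1,000 increments; reduction = 14 × $72 = $1,008, leaving $1,584.
Tuition Credit: $224,300 is $23,100 into a $45,000 phase-out range, leaving 21,900/45,000 of the credit: $4,650 × 21,900/45,000 = $2,263.
Disability Support Credit: 32% of the $14,700 excess over $209,600 is $4,704; credit = $6,525 − $4,704 = $1,821.
Veteran's Credit: $224,300 meets or exceeds the $198,600 cutoff, so the credit is $0.
Total: $1,584 + $2,263 + $1,821 + $0 = $5,668.

$5,668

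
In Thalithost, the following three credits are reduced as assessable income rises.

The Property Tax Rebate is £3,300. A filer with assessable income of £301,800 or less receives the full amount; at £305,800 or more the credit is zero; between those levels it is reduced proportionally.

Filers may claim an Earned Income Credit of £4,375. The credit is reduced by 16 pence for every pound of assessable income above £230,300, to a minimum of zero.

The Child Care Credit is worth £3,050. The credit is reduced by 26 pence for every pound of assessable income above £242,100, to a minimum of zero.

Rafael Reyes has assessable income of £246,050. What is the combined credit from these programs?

£7,178

Property Tax Rebate: £246,050 is at or below the £301,800 threshold, so the full £3,300 applies.
Earned Income Credit: 16% of the £15,750 excess over £230,300 is £2,520; credit = £4,375 − £2,520 = £1,855.
Child Care Credit: 26% of the £3,950 excess over £242,100 is £1,027; credit = £3,050 − £1,027 = £2,023.
Total: £3,300 + £1,855 + £2,023 = £7,178.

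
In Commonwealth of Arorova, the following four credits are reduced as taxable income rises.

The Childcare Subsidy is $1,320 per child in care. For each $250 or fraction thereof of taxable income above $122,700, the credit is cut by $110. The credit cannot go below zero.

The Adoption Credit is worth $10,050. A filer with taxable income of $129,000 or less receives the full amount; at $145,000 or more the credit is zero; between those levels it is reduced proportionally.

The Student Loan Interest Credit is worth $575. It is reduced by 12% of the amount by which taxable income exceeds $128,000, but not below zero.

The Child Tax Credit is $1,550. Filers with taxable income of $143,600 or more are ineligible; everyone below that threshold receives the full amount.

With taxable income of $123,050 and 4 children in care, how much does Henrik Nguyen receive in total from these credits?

$17,235

Childcare Subsidy: base = 4 × $1,320 = $5,280. income exceeds $122,700 by $350, which is 2 full-or-partial $250 increments; reduction = 2 × $110 = $220, leaving $5,060.
Adoption Credit: $123,050 is at or below the $129,000 threshold, so the full $10,050 applies.
Student Loan Interest Credit: $123,050 is at or below the $128,000 threshold, so the full $575 applies.
Child Tax Credit: $123,050 is below the $143,600 cutoff, so the full $1,550 applies.
Total: $5,060 + $10,050 + $575 + $1,550 = $17,235.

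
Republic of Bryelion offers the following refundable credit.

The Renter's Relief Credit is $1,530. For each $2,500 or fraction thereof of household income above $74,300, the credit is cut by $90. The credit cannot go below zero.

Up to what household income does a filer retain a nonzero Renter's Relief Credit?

$114,300

After 16 increments the reduction is 16 × $90 = $1,440, leaving $90; one more increment wipes it out. Increment 16 ends at excess 16 × $2,500 = $40,000, so the highest qualifying income is $74,300 + $40,000 = $114,300.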